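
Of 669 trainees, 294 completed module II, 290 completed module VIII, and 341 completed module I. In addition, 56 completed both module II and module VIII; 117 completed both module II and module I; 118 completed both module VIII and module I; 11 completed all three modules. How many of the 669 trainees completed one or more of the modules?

645

By inclusion–exclusion:
|union| = 294 + 290 + 341 − 56 − 117 − 118 + 11 = 645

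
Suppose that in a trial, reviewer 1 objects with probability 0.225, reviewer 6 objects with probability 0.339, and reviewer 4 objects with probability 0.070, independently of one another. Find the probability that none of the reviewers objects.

P(none) = (1 − 0.225) × (1 − 0.339) × (1 − 0.070) = 0.775 × 0.661 × 0.930 = 0.47641575

0.47641575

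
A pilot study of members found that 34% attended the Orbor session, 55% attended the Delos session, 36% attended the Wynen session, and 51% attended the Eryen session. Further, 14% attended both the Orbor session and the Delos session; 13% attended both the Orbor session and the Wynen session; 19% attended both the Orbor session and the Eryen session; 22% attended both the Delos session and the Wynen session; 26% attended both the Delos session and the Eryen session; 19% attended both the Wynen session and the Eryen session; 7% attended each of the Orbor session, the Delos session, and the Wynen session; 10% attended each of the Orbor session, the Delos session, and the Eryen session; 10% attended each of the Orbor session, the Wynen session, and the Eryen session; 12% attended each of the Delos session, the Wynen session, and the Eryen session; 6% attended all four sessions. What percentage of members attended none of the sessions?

P(union) = 34 + 55 + 36 + 51 − 14 − 13 − 19 − 22 − 26 − 19 + 7 + 10 + 10 + 12 − 6 = 96%
P(none) = 100% − 96% = 4%

4%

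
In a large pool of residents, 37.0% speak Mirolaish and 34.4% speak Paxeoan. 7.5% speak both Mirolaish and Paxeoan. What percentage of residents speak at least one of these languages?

P(≥1) = 37.0 + 34.4 − 7.5 = 63.9%

63.9%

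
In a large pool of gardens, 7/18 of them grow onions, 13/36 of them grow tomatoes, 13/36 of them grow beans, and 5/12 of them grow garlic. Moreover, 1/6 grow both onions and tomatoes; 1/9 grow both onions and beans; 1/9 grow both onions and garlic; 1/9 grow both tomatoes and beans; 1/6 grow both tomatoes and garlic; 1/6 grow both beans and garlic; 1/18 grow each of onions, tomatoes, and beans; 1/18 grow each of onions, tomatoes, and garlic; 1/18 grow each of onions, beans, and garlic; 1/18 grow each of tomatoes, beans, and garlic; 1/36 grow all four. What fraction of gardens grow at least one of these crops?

8/9

By inclusion–exclusion:
P(at least one) = 7/18 + 13/36 + 13/36 + 5/12 − 1/6 − 1/9 − 1/9 − 1/9 − 1/6 − 1/6 + 1/18 + 1/18 + 1/18 + 1/18 − 1/36 = 8/9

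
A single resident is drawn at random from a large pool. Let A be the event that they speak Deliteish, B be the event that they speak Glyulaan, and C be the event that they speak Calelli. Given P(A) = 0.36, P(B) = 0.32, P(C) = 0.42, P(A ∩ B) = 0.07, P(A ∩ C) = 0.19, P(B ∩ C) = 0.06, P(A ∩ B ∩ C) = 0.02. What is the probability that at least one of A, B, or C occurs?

0.80

Apply inclusion-exclusion:
P(A ∪ B ∪ C) = 0.36 + 0.32 + 0.42 − 0.07 − 0.19 − 0.06 + 0.02 = 0.80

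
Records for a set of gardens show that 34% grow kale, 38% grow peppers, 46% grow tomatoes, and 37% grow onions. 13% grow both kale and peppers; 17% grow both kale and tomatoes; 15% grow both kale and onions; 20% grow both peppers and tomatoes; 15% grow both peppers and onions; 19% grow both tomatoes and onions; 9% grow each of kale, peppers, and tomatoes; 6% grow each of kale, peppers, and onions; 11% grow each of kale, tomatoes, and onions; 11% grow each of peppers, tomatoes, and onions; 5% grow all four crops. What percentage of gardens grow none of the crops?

P(union) = 34 + 38 + 46 + 37 − 13 − 17 − 15 − 20 − 15 − 19 + 9 + 6 + 11 + 11 − 5 = 88%
P(none) = 100% − 88% = 12%

12%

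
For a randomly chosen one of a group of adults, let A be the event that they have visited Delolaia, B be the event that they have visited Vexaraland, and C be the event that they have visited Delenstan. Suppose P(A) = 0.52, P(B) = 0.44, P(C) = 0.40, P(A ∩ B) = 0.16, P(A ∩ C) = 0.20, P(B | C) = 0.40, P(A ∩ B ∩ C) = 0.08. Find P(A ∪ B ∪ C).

P(B ∩ C) = P(C)·P(B|C) = 0.40 × 0.40 = 0.16
P(A ∪ B ∪ C) = 0.52 + 0.44 + 0.40 − 0.16 − 0.20 − 0.16 + 0.08 = 0.92

0.92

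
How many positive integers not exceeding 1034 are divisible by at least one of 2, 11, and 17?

591

⌊1034/2⌋ + ⌊1034/11⌋ + ⌊1034/17⌋ − ⌊1034/22⌋ − ⌊1034/34⌋ − ⌊1034/187⌋ + ⌊1034/374⌋ = 517 + 94 + 60 − 47 − 30 − 5 + 2 = 591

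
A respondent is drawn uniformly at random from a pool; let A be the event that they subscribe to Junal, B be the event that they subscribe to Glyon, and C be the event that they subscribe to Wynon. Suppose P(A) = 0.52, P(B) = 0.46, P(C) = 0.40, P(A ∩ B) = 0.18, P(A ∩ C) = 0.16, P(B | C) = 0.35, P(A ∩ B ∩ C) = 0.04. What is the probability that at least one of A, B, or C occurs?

0.94

P(B ∩ C) = P(C)·P(B|C) = 0.40 × 0.35 = 0.14
Inclusion–exclusion gives
P(A ∪ B ∪ C) = 0.52 + 0.46 + 0.40 − 0.18 − 0.16 − 0.14 + 0.04 = 0.94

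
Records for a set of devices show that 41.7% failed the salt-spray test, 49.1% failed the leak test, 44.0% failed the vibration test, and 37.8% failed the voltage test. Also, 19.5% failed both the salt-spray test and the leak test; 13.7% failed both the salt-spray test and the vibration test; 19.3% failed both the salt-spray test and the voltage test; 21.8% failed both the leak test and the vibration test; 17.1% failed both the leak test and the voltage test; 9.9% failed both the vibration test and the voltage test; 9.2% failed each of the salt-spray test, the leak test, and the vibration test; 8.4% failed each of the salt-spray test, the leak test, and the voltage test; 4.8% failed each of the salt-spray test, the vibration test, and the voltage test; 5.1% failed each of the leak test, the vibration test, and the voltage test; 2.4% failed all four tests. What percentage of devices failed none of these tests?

Using inclusion–exclusion:
P(≥1) = 41.7 + 49.1 + 44.0 + 37.8 − 19.5 − 13.7 − 19.3 − 21.8 − 17.1 − 9.9 + 9.2 + 8.4 + 4.8 + 5.1 − 2.4 = 96.4%
P(none) = 100% − 96.4% = 3.6%

3.6%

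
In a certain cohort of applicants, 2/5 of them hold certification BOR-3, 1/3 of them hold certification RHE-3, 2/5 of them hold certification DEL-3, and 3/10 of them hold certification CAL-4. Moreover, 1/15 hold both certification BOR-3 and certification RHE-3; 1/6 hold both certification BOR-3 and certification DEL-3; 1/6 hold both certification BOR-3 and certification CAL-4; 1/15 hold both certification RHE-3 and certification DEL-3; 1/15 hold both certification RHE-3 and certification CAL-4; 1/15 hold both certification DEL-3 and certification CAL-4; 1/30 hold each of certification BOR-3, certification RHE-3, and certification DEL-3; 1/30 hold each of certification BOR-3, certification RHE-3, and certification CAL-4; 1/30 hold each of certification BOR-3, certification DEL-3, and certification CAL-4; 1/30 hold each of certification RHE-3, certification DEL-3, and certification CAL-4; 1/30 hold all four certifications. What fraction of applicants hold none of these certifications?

1/15

P(at least one) = 2/5 + 1/3 + 2/5 + 3/10 − 1/15 − 1/6 − 1/6 − 1/15 − 1/15 − 1/15 + 1/30 + 1/30 + 1/30 + 1/30 − 1/30 = 14/15
P(none) = 1 − 14/15 = 1/15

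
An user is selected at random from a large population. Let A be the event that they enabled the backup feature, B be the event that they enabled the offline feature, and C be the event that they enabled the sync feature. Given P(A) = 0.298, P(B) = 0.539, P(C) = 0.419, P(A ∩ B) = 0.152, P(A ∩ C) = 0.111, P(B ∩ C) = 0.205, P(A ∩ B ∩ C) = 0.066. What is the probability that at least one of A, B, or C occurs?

0.854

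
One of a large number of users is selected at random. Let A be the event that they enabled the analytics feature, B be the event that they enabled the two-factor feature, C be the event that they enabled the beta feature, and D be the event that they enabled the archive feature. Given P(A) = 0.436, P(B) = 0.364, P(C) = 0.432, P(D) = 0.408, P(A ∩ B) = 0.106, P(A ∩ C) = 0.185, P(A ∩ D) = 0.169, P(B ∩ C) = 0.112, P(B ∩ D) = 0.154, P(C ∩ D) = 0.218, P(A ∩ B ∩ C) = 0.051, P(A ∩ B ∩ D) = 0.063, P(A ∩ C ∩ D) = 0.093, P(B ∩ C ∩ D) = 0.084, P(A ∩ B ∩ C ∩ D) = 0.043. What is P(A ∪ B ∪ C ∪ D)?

Using inclusion–exclusion:
P(A ∪ B ∪ C ∪ D) = 0.436 + 0.364 + 0.432 + 0.408 − 0.106 − 0.185 − 0.169 − 0.112 − 0.154 − 0.218 + 0.051 + 0.063 + 0.093 + 0.084 − 0.043 = 0.944

0.944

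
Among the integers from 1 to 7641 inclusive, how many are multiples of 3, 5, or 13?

Inclusion–exclusion gives
2547 + 1528 + 587 − 509 − 195 − 117 + 39 = 3880

3880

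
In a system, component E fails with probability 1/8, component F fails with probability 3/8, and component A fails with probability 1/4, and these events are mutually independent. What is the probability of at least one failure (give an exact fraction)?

P(none) = (1 − 1/8) × (1 − 3/8) × (1 − 1/4) = 7/8 × 5/8 × 3/4 = 105/256
P(at least one) = 1 − 105/256 = 151/256

151/256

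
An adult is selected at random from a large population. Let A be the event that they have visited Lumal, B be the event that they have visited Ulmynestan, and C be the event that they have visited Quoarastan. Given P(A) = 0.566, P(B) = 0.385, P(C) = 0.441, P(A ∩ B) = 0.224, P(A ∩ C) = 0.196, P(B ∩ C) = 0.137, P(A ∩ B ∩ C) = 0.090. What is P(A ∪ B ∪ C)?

0.925

P(A ∪ B ∪ C) = 0.566 + 0.385 + 0.441 − 0.224 − 0.196 − 0.137 + 0.090 = 0.925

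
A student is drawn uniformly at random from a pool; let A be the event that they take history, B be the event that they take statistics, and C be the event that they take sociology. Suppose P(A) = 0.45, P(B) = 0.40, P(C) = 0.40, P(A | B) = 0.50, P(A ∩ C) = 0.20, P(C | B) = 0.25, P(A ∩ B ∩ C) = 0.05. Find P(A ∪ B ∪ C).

0.80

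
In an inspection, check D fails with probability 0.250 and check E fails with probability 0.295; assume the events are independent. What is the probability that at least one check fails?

0.47125

Since the events are independent, P(none) is the product of the individual non-occurrence probabilities.
P(none) = (1 − 0.250) × (1 − 0.295) = 0.750 × 0.705 = 0.52875
P(at least one) = 1 − 0.52875 = 0.47125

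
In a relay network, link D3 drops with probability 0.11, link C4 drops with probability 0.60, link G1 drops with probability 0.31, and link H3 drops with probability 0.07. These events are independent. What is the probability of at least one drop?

P(none) = (1 − 0.11) × (1 − 0.60) × (1 − 0.31) × (1 − 0.07) = 0.89 × 0.40 × 0.69 × 0.93 = 0.2284452
P(at least one) = 1 − 0.2284452 = 0.7715548

0.7715548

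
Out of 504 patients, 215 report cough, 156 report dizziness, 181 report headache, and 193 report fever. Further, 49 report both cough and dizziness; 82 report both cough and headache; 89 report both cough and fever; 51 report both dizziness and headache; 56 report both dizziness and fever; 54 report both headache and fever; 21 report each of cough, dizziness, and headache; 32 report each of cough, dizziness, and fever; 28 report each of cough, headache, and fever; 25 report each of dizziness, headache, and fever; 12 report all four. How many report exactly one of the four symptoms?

253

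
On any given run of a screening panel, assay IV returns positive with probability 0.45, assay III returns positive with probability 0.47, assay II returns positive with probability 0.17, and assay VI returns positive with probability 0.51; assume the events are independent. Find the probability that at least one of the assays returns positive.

0.88144695

P(none) = (1 − 0.45) × (1 − 0.47) × (1 − 0.17) × (1 − 0.51) = 0.55 × 0.53 × 0.83 × 0.49 = 0.11855305
P(at least one) = 1 − 0.11855305 = 0.88144695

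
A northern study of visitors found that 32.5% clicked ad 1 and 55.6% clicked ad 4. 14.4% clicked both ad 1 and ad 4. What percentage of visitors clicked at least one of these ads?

73.7%

P(≥1) = 32.5 + 55.6 − 14.4 = 73.7%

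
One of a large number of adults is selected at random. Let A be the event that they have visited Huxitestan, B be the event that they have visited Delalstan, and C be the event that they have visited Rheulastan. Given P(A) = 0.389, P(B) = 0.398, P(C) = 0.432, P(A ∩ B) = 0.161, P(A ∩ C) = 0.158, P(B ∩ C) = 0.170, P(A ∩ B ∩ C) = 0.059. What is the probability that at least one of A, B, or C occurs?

0.789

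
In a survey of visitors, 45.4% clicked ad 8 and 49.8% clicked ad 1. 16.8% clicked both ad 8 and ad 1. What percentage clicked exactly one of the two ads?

61.6%

By inclusion–exclusion (exactly-one form):
P(exactly one) = 45.4 + 49.8 − 2·16.8 = 61.6%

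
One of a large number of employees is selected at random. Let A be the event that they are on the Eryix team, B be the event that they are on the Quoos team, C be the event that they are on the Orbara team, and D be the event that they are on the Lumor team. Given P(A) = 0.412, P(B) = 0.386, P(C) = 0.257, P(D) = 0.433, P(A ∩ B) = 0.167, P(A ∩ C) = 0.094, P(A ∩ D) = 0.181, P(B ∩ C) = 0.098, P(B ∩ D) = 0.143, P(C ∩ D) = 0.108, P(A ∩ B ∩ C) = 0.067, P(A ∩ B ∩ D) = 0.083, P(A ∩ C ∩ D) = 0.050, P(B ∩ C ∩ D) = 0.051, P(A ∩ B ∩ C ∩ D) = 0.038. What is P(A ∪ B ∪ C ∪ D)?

P(A ∪ B ∪ C ∪ D) = 0.412 + 0.386 + 0.257 + 0.433 − 0.167 − 0.094 − 0.181 − 0.098 − 0.143 − 0.108 + 0.067 + 0.083 + 0.050 + 0.051 − 0.038 = 0.910

0.910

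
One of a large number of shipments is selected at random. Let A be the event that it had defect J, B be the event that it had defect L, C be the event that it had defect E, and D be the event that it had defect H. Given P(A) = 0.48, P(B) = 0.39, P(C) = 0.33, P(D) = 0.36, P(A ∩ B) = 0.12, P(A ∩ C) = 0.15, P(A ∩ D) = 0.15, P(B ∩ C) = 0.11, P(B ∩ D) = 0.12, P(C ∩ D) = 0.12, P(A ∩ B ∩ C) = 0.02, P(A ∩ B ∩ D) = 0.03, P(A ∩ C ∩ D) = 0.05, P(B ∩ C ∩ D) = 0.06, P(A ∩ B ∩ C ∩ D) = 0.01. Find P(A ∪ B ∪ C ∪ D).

0.94

Inclusion–exclusion gives
P(A ∪ B ∪ C ∪ D) = 0.48 + 0.39 + 0.33 + 0.36 − 0.12 − 0.15 − 0.15 − 0.11 − 0.12 − 0.12 + 0.02 + 0.03 + 0.05 + 0.06 − 0.01 = 0.94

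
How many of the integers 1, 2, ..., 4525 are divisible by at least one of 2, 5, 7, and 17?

3064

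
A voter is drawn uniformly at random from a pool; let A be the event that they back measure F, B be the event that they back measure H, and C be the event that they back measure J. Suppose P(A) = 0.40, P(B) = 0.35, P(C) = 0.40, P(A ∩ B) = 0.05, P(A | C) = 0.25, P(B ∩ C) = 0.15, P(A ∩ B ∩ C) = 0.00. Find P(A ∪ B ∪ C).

P(A ∩ C) = P(C)·P(A|C) = 0.40 × 0.25 = 0.10
P(A ∪ B ∪ C) = 0.40 + 0.35 + 0.40 − 0.05 − 0.10 − 0.15 + 0.00 = 0.85

0.85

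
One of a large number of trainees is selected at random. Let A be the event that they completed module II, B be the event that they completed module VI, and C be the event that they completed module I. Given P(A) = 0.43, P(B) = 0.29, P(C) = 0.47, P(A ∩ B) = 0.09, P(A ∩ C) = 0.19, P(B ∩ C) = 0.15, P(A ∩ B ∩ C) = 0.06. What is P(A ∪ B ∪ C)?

0.82

Using inclusion–exclusion:
P(A ∪ B ∪ C) = 0.43 + 0.29 + 0.47 − 0.09 − 0.19 − 0.15 + 0.06 = 0.82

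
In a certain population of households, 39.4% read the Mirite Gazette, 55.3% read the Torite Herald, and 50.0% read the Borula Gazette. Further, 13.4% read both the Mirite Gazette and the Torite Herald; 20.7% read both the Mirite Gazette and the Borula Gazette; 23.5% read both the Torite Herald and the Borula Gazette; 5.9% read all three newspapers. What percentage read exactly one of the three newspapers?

P(exactly one) = 39.4 + 55.3 + 50.0 − 2·13.4 − 2·20.7 − 2·23.5 + 3·5.9 = 47.2%

47.2%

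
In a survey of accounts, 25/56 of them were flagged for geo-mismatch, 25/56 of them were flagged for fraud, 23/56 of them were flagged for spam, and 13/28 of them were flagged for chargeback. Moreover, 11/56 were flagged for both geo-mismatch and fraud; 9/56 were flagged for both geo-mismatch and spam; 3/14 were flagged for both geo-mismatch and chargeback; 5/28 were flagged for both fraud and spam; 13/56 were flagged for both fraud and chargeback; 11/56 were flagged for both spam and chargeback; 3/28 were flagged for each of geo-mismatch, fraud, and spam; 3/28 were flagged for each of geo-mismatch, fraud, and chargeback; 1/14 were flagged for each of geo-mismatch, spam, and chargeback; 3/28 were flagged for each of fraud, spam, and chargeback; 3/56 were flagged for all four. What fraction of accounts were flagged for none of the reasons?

1/14

Inclusion–exclusion gives
P(union) = 25/56 + 25/56 + 23/56 + 13/28 − 11/56 − 9/56 − 3/14 − 5/28 − 13/56 − 11/56 + 3/28 + 3/28 + 1/14 + 3/28 − 3/56 = 13/14
P(none) = 1 − 13/14 = 1/14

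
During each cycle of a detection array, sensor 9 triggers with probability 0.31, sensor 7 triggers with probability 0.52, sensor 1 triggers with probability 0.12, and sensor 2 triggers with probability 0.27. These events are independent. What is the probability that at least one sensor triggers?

P(none) = (1 − 0.31) × (1 − 0.52) × (1 − 0.12) × (1 − 0.27) = 0.69 × 0.48 × 0.88 × 0.73 = 0.21276288
P(at least one) = 1 − 0.21276288 = 0.78723712

0.78723712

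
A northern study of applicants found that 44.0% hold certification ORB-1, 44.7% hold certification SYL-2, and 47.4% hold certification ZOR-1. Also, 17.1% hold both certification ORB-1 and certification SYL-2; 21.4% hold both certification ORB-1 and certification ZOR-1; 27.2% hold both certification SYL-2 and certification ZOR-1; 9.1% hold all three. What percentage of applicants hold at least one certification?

Using inclusion–exclusion:
P(at least one) = 44.0 + 44.7 + 47.4 − 17.1 − 21.4 − 27.2 + 9.1 = 79.5%

79.5%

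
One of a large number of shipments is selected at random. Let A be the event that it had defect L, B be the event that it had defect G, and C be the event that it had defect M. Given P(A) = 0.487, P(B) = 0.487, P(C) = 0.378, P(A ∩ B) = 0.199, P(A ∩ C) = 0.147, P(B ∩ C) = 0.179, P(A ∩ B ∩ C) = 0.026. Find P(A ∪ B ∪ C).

0.853

Using inclusion–exclusion:
P(A ∪ B ∪ C) = 0.487 + 0.487 + 0.378 − 0.199 − 0.147 − 0.179 + 0.026 = 0.853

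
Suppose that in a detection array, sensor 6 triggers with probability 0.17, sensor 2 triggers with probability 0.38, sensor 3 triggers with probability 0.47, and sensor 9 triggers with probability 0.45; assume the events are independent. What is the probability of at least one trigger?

0.8499941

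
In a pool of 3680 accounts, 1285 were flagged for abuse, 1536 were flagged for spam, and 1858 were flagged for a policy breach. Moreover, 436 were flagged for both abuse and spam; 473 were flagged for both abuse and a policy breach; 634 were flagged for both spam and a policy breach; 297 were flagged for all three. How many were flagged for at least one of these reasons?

3433

|union| = 1285 + 1536 + 1858 − 436 − 473 − 634 + 297 = 3433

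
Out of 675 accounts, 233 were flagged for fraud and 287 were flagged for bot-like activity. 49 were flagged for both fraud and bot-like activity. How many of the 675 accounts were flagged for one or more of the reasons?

471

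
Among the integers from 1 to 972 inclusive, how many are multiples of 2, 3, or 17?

667

Inclusion–exclusion gives
⌊972/2⌋ + ⌊972/3⌋ + ⌊972/17⌋ − ⌊972/6⌋ − ⌊972/34⌋ − ⌊972/51⌋ + ⌊972/102⌋ = 486 + 324 + 57 − 162 − 28 − 19 + 9 = 667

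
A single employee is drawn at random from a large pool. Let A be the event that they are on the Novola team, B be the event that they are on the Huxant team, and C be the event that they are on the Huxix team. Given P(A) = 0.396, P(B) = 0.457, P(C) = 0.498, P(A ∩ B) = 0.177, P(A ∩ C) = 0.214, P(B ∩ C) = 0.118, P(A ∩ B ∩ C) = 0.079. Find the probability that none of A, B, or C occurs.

0.079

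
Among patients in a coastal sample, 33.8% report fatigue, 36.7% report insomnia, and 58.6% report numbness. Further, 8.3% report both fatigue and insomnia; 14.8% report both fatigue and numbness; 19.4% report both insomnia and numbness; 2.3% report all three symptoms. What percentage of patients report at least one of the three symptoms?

By inclusion–exclusion:
P(≥1) = 33.8 + 36.7 + 58.6 − 8.3 − 14.8 − 19.4 + 2.3 = 88.9%

88.9%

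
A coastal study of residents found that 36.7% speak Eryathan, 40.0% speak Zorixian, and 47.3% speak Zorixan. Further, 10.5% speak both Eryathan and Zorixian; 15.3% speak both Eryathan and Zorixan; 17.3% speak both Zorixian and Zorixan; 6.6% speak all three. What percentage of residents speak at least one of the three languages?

87.5%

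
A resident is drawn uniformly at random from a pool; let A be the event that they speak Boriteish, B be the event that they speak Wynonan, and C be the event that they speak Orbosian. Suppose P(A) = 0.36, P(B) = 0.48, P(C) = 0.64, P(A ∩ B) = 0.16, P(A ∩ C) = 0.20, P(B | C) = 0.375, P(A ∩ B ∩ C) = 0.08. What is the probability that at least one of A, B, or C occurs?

0.96

P(B ∩ C) = P(C)·P(B|C) = 0.64 × 0.375 = 0.24
P(A ∪ B ∪ C) = 0.36 + 0.48 + 0.64 − 0.16 − 0.20 − 0.24 + 0.08 = 0.96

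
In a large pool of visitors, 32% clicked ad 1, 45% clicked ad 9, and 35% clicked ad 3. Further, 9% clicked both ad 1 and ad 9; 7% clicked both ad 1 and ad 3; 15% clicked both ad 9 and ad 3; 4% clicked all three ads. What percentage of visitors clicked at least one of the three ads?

By inclusion–exclusion:
P(union) = 32 + 45 + 35 − 9 − 7 − 15 + 4 = 85%

85%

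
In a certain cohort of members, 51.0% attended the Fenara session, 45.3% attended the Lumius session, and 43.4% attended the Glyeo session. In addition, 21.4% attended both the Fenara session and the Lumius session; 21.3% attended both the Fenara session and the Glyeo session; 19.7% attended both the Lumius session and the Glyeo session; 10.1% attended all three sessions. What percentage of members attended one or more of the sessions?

87.4%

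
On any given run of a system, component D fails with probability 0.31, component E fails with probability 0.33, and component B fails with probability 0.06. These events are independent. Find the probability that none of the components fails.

0.434562

P(none) = (1 − 0.31) × (1 − 0.33) × (1 − 0.06) = 0.69 × 0.67 × 0.94 = 0.434562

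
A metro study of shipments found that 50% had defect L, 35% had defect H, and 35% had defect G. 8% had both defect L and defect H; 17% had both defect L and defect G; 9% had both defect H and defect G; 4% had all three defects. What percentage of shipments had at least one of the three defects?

P(≥1) = 50 + 35 + 35 − 8 − 17 − 9 + 4 = 90%

90%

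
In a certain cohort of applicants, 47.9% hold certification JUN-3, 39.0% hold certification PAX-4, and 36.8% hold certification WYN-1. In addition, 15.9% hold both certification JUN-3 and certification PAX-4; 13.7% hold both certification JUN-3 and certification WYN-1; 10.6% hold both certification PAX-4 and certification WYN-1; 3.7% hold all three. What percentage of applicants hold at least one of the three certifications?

P(at least one) = 47.9 + 39.0 + 36.8 − 15.9 − 13.7 − 10.6 + 3.7 = 87.2%

87.2%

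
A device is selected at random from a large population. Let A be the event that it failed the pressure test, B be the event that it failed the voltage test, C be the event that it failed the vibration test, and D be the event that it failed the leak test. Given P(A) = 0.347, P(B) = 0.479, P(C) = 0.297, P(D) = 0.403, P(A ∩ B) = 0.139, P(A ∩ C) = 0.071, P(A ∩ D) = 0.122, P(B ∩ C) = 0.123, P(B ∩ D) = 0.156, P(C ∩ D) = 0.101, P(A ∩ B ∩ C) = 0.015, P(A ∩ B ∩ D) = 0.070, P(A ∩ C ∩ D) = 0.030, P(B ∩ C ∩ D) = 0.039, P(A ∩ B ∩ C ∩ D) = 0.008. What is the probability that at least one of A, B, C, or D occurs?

By inclusion–exclusion:
P(A ∪ B ∪ C ∪ D) = 0.347 + 0.479 + 0.297 + 0.403 − 0.139 − 0.071 − 0.122 − 0.123 − 0.156 − 0.101 + 0.015 + 0.070 + 0.030 + 0.039 − 0.008 = 0.960

0.960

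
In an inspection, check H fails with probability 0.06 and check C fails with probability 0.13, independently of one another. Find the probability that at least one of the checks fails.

P(none) = (1 − 0.06) × (1 − 0.13) = 0.94 × 0.87 = 0.8178
P(at least one) = 1 − 0.8178 = 0.1822

0.1822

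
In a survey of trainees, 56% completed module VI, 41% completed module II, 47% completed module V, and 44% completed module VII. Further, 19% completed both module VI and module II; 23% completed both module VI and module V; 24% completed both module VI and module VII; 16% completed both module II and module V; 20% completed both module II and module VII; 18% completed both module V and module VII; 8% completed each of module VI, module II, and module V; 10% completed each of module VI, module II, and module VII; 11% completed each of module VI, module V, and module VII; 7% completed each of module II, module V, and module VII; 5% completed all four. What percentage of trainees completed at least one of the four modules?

99%

P(at least one) = 56 + 41 + 47 + 44 − 19 − 23 − 24 − 16 − 20 − 18 + 8 + 10 + 11 + 7 − 5 = 99%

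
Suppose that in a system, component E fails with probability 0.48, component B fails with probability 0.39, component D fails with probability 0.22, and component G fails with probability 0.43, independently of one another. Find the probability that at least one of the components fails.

0.85897288

Independence gives P(none) = ∏(1 − pᵢ).
P(none) = (1 − 0.48) × (1 − 0.39) × (1 − 0.22) × (1 − 0.43) = 0.52 × 0.61 × 0.78 × 0.57 = 0.14102712
P(at least one) = 1 − 0.14102712 = 0.85897288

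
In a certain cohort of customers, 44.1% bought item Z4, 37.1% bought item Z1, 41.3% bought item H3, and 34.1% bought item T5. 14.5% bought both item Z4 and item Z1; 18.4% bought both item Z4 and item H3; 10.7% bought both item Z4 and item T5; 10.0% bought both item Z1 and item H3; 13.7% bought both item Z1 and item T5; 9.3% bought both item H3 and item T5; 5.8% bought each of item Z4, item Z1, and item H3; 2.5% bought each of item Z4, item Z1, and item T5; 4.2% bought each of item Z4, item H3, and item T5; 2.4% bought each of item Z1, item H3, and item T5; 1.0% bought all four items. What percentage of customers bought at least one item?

93.9%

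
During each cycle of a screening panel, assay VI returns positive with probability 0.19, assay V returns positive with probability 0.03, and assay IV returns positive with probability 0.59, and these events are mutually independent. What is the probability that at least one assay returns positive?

0.677863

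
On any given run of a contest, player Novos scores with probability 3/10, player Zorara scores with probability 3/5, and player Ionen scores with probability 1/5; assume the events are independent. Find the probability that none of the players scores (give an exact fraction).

28/125

P(none) = (1 − 3/10) × (1 − 3/5) × (1 − 1/5) = 7/10 × 2/5 × 4/5 = 28/125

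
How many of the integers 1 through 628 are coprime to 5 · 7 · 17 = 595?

406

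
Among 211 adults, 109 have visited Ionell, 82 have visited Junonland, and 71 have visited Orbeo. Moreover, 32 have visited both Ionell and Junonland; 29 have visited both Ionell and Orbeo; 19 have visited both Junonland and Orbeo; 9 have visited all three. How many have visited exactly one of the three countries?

|exactly one| = 109 + 82 + 71 − 2·32 − 2·29 − 2·19 + 3·9 = 129

129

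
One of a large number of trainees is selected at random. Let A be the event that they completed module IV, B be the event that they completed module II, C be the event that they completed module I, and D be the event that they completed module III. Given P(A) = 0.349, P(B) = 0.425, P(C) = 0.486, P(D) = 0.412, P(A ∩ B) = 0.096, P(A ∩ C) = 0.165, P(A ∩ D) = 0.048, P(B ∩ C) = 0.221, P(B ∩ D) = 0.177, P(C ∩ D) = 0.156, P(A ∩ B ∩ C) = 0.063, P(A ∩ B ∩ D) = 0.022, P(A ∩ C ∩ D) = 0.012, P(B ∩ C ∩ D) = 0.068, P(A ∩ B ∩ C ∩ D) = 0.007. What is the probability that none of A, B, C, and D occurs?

0.033

By inclusion–exclusion:
P(A ∪ B ∪ C ∪ D) = 0.349 + 0.425 + 0.486 + 0.412 − 0.096 − 0.165 − 0.048 − 0.221 − 0.177 − 0.156 + 0.063 + 0.022 + 0.012 + 0.068 − 0.007 = 0.967
P(none) = 1 − 0.967 = 0.033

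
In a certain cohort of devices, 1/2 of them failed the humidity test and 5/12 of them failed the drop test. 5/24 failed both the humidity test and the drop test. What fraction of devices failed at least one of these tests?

17/24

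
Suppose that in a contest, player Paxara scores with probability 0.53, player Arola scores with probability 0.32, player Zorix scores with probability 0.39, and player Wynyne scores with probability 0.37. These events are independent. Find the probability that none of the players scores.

P(none) = (1 − 0.53) × (1 − 0.32) × (1 − 0.39) × (1 − 0.37) = 0.47 × 0.68 × 0.61 × 0.63 = 0.12282228

0.12282228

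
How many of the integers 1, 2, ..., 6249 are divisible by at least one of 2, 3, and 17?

Apply inclusion-exclusion:
3124 + 2083 + 367 − 1041 − 183 − 122 + 61 = 4289

4289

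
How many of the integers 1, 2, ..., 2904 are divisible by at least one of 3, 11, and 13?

1279

Inclusion–exclusion gives
968 + 264 + 223 − 88 − 74 − 20 + 6 = 1279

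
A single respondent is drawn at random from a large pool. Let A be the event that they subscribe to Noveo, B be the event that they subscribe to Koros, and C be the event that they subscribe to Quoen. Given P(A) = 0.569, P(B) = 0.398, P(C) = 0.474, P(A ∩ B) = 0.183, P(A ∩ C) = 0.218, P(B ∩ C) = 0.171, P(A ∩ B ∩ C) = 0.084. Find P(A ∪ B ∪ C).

0.953

P(A ∪ B ∪ C) = 0.569 + 0.398 + 0.474 − 0.183 − 0.218 − 0.171 + 0.084 = 0.953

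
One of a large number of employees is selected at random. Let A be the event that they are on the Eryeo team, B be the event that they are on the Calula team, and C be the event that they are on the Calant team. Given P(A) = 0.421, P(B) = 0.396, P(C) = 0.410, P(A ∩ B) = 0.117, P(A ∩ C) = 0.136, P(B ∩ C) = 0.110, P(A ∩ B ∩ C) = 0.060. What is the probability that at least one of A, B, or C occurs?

0.924

By inclusion-exclusion,
P(A ∪ B ∪ C) = 0.421 + 0.396 + 0.410 − 0.117 − 0.136 − 0.110 + 0.060 = 0.924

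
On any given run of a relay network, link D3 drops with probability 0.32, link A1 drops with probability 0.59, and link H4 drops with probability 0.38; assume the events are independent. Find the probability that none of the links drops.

P(none) = (1 − 0.32) × (1 − 0.59) × (1 − 0.38) = 0.68 × 0.41 × 0.62 = 0.172856

0.172856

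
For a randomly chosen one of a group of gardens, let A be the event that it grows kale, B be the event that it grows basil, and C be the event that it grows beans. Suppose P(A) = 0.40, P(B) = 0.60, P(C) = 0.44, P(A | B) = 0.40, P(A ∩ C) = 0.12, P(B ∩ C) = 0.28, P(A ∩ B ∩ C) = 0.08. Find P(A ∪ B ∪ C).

P(A ∩ B) = P(B)·P(A|B) = 0.60 × 0.40 = 0.24
Using inclusion–exclusion:
P(A ∪ B ∪ C) = 0.40 + 0.60 + 0.44 − 0.24 − 0.12 − 0.28 + 0.08 = 0.88

0.88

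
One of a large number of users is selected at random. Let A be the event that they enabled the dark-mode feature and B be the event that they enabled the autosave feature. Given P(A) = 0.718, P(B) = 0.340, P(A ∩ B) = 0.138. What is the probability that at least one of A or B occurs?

0.920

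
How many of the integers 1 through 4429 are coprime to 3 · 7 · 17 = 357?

1476 + 632 + 260 − 210 − 86 − 37 + 12 = 2047
4429 − 2047 = 2382

2382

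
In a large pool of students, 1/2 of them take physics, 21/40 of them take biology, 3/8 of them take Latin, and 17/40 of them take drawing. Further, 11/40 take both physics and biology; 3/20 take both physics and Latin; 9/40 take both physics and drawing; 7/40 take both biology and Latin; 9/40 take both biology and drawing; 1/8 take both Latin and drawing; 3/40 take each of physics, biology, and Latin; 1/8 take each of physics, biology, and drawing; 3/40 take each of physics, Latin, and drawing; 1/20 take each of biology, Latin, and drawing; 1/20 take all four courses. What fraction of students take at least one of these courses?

P(at least one) = 1/2 + 21/40 + 3/8 + 17/40 − 11/40 − 3/20 − 9/40 − 7/40 − 9/40 − 1/8 + 3/40 + 1/8 + 3/40 + 1/20 − 1/20 = 37/40

37/40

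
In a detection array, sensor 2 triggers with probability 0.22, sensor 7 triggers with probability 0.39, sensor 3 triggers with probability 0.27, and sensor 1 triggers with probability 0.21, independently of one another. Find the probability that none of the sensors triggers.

Since the events are independent, P(none) is the product of the individual non-occurrence probabilities.
P(none) = (1 − 0.22) × (1 − 0.39) × (1 − 0.27) × (1 − 0.21) = 0.78 × 0.61 × 0.73 × 0.79 = 0.27439386

0.27439386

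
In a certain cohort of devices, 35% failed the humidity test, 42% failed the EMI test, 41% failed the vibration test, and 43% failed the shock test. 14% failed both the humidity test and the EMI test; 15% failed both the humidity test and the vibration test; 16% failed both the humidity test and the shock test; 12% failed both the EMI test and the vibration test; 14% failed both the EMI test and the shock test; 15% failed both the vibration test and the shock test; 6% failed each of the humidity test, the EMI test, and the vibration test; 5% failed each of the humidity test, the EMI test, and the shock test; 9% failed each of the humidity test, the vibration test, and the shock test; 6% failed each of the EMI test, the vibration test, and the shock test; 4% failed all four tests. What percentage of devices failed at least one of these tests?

97%

P(union) = 35 + 42 + 41 + 43 − 14 − 15 − 16 − 12 − 14 − 15 + 6 + 5 + 9 + 6 − 4 = 97%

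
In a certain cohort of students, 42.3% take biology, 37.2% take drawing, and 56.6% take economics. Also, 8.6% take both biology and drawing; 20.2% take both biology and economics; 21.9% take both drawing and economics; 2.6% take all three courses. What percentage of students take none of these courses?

12.0%

Inclusion–exclusion gives
P(≥1) = 42.3 + 37.2 + 56.6 − 8.6 − 20.2 − 21.9 + 2.6 = 88.0%
P(none) = 100% − 88.0% = 12.0%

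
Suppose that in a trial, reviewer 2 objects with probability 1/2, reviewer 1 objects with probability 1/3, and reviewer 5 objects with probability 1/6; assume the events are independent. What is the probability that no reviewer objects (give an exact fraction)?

5/18

Independence gives P(none) = ∏(1 − pᵢ).
P(none) = (1 − 1/2) × (1 − 1/3) × (1 − 1/6) = 1/2 × 2/3 × 5/6 = 5/18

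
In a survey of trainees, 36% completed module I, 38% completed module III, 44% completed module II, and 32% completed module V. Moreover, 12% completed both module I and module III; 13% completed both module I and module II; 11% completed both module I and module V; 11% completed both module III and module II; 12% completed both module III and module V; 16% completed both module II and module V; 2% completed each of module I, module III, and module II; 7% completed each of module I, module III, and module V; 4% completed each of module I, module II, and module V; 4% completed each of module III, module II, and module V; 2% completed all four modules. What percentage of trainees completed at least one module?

90%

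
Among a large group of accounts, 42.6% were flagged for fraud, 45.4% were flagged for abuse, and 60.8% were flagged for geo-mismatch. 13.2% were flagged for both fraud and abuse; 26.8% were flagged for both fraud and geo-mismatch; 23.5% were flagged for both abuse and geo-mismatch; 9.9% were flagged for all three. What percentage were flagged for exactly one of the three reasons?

Using the inclusion–exclusion count for exactly one event:
P(exactly one) = 42.6 + 45.4 + 60.8 − 2·13.2 − 2·26.8 − 2·23.5 + 3·9.9 = 51.5%

51.5%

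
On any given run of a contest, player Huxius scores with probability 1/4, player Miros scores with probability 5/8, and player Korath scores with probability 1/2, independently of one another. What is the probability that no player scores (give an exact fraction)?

9/64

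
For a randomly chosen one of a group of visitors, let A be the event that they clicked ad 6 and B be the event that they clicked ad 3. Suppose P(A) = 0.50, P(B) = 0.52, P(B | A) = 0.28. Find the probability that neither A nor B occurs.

P(A ∩ B) = P(A)·P(B|A) = 0.50 × 0.28 = 0.14
P(A ∪ B) = 0.50 + 0.52 − 0.14 = 0.88
P(none) = 1 − 0.88 = 0.12

0.12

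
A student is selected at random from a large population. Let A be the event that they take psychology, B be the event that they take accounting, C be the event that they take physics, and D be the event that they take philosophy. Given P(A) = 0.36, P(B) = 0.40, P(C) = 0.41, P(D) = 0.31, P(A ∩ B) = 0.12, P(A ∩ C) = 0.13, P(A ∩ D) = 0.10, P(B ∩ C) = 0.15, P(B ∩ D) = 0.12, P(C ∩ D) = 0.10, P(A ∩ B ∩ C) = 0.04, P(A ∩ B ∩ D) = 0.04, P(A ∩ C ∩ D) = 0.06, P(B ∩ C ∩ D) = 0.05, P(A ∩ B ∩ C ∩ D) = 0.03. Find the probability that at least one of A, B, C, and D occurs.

Using inclusion–exclusion:
P(A ∪ B ∪ C ∪ D) = 0.36 + 0.40 + 0.41 + 0.31 − 0.12 − 0.13 − 0.10 − 0.15 − 0.12 − 0.10 + 0.04 + 0.04 + 0.06 + 0.05 − 0.03 = 0.92

0.92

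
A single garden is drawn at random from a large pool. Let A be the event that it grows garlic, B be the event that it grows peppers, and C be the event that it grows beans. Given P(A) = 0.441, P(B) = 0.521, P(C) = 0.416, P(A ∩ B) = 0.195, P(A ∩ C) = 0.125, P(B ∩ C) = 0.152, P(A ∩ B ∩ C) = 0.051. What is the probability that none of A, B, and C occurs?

Apply inclusion-exclusion:
P(A ∪ B ∪ C) = 0.441 + 0.521 + 0.416 − 0.195 − 0.125 − 0.152 + 0.051 = 0.957
P(none) = 1 − 0.957 = 0.043

0.043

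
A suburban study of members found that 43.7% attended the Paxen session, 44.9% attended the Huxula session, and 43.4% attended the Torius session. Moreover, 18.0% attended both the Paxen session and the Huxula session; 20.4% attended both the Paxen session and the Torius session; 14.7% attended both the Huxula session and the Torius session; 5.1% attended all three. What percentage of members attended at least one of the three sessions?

84.0%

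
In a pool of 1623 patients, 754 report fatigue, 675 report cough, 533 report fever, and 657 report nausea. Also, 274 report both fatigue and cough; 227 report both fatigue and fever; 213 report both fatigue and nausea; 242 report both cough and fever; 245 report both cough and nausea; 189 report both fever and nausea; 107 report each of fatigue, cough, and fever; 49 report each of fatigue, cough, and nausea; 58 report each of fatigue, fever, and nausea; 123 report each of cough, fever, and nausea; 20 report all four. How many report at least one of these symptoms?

|at least one| = 754 + 675 + 533 + 657 − 274 − 227 − 213 − 242 − 245 − 189 + 107 + 49 + 58 + 123 − 20 = 1546

1546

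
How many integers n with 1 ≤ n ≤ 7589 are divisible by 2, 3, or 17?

By inclusion-exclusion,
3794 + 2529 + 446 − 1264 − 223 − 148 + 74 = 5208

5208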